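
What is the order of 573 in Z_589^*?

90

ord(573) | φ(589) = φ(19·31) = (19−1)·(31−1) = 18·30 = 540 = 2^2 · 3^3 · 5.
Divisors of 540: 1, 2, 3, 4, 5, 6, 9, 10, 12, 15, 18, 20, 27, 30, 36, 45, 54, 60, 90, 108, 135, 180, 270, 540.
Compute 573^d (mod 589) for the divisors d until we hit 1:
573^1 ≡ 573 (mod 589)
573^2 ≡ 256 (mod 589)
573^3 ≡ 27 (mod 589)
573^4 ≡ 157 (mod 589)
573^5 ≡ 433 (mod 589)
573^6 ≡ 140 (mod 589)
573^9 ≡ 246 (mod 589)
573^10 ≡ 187 (mod 589)
573^12 ≡ 163 (mod 589)
573^15 ≡ 278 (mod 589)
573^18 ≡ 438 (mod 589)
573^20 ≡ 218 (mod 589)
573^27 ≡ 550 (mod 589)
573^30 ≡ 125 (mod 589)
573^36 ≡ 419 (mod 589)
573^45 ≡ 588 (mod 589)
573^54 ≡ 343 (mod 589)
573^60 ≡ 311 (mod 589)
573^90 ≡ 1 (mod 589) ✓
Hence ord(573) = 90.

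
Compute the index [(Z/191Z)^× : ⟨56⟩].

1

The order of 56 must divide φ(191) = 191 − 1 = 190 = 2 · 5 · 19.
Divisors of 190: 1, 2, 5, 10, 19, 38, 95, 190.
Evaluate successive powers at the divisors of 190:
56^1 ≡ 56 (mod 191)
56^2 ≡ 80 (mod 191)
56^5 ≡ 84 (mod 191)
56^10 ≡ 180 (mod 191)
56^19 ≡ 142 (mod 191)
56^38 ≡ 109 (mod 191)
56^95 ≡ 190 (mod 191)
56^190 ≡ 1 (mod 191) ✓
So ord_191(56) = 190, hence |⟨56⟩| = 190.
Index = |(Z/191Z)^×| / |⟨56⟩| = 190 / 190 = 1.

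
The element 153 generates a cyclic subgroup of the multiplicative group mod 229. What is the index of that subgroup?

4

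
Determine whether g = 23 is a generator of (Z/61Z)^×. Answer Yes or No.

No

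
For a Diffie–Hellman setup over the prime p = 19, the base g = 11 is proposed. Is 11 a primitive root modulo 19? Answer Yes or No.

φ(19) = 19 − 1 = 18 = 2 · 3^2.
11 is a primitive root mod 19 iff 11^(φ(19)/q) ≢ 1 for every prime q | φ(19), i.e. q ∈ {2, 3}.
11^9 ≡ 1 (mod 19)  [q = 2: ≡ 1 ✗]
11^6 ≡ 1 (mod 19)  [q = 3: ≡ 1 ✗]
11^9 ≡ 1 shows ord(11) | 9, strictly less than φ(19); not a primitive root.

No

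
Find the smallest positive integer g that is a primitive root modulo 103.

5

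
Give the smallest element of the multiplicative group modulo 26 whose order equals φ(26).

φ(26) = φ(2)·φ(13) = 1·12 = 12 = 2^2 · 3.
Test candidates g = 2, 3, … against the prime factors q ∈ {2, 3} of φ(26): g is a generator iff g^(12/q) ≢ 1 for every such q.
g = 2: gcd(2, 26) = 2 > 1, not a unit — skip.
g = 3: 3^6 ≡ 1 — hits 1, so not a primitive root.
g = 4: gcd(4, 26) = 2 > 1, not a unit — skip.
g = 5: 5^6 ≡ 25; 5^4 ≡ 1 — hits 1, so not a primitive root.
g = 6: gcd(6, 26) = 2 > 1, not a unit — skip.
g = 7: 7^6 ≡ 25; 7^4 ≡ 9 — none is 1, so 7 is a primitive root.
So 7 is the smallest generator of (Z/26Z)^×.

7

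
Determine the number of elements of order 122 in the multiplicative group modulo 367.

60

φ(367) = 367 − 1 = 366 = 2 · 3 · 61.
In a cyclic group of order 366, there are φ(d) elements of order d for each divisor d of 366, and zero for non-divisors.
122 = 2 · 61 divides 366, and φ(122) = 60.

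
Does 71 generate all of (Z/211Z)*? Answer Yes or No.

φ(211) = 211 − 1 = 210 = 2 · 3 · 5 · 7.
An element g generates (Z/211Z)^× iff g^(210/q) ≢ 1 (mod 211) for each prime q ∈ {2, 3, 5, 7}.
71^105 ≡ 1 (mod 211)  [q = 2: ≡ 1 ✗]
71^70 ≡ 1 (mod 211)  [q = 3: ≡ 1 ✗]
71^42 ≡ 188 (mod 211)  [q = 5: ≢ 1 ✓]
71^30 ≡ 1 (mod 211)  [q = 7: ≡ 1 ✗]
Since 71^105 ≡ 1, the order of 71 divides 105 < 210, so 71 is not a primitive root.

No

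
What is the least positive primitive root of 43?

3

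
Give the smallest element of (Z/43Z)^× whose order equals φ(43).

φ(43) = 43 − 1 = 42 = 2 · 3 · 7.
g is a primitive root iff g^(42/q) ≢ 1 (mod 43) for each prime q ∈ {2, 3, 7}.
g = 2: 2^21 ≡ 42; 2^14 ≡ 1 — hits 1, so not a primitive root.
g = 3: 3^21 ≡ 42; 3^14 ≡ 36; 3^6 ≡ 41 — none is 1, so 3 is a primitive root.
The smallest primitive root modulo 43 is 3.

3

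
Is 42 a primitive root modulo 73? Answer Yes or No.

Yes

φ(73) = 73 − 1 = 72 = 2^3 · 3^2.
It suffices to check that the order of 42 is not a proper divisor of 72: compute 42^(72/q) for q ∈ {2, 3}.
42^36 ≡ 72 (mod 73)  [q = 2: ≢ 1 ✓]
42^24 ≡ 64 (mod 73)  [q = 3: ≢ 1 ✓]
All checks pass, so 42 has order 72 and is a primitive root modulo 73.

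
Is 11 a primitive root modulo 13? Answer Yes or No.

φ(13) = 13 − 1 = 12 = 2^2 · 3.
An element g generates (Z/13Z)^× iff g^(12/q) ≢ 1 (mod 13) for each prime q ∈ {2, 3}.
11^6 ≡ 12 (mod 13)  [q = 2: ≢ 1 ✓]
11^4 ≡ 3 (mod 13)  [q = 3: ≢ 1 ✓]
Every test exponent gives a nontrivial residue, hence 11 generates the full group.

Yes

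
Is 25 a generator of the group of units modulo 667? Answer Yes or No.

667 = 23 · 29 is a product of two distinct odd primes, so (Z/667Z)^× ≅ (Z/23Z)^× × (Z/29Z)^× is not cyclic.
No primitive root modulo 667 exists; in particular 25 is not one.

No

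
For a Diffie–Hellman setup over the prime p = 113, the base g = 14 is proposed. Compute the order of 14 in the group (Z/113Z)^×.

By Lagrange's theorem, ord_113(14) divides φ(113) = 113 − 1 = 112 = 2^4 · 7.
Divisors of 112: 1, 2, 4, 7, 8, 14, 16, 28, 56, 112.
Evaluate successive powers at the divisors of 112:
14^1 ≡ 14 (mod 113)
14^2 ≡ 83 (mod 113)
14^4 ≡ 109 (mod 113)
14^7 ≡ 98 (mod 113)
14^8 ≡ 16 (mod 113)
14^14 ≡ 112 (mod 113)
14^16 ≡ 30 (mod 113)
14^28 ≡ 1 (mod 113) ✓
Hence ord(14) = 28.

28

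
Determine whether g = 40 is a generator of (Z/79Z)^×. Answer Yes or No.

No

φ(79) = 79 − 1 = 78 = 2 · 3 · 13.
Test 40^(78/q) mod 79 for each prime factor q of 78:
40^39 ≡ 1 (mod 79)  [q = 2: ≡ 1 ✗]
40^26 ≡ 55 (mod 79)  [q = 3: ≢ 1 ✓]
40^6 ≡ 21 (mod 79)  [q = 13: ≢ 1 ✓]
Since 40^39 ≡ 1, the order of 40 divides 39 < 78, so 40 is not a primitive root.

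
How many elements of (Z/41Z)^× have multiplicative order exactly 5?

4

φ(41) = 41 − 1 = 40 = 2^3 · 5.
In a cyclic group of order 40, there are φ(d) elements of order d for each divisor d of 40, and zero for non-divisors.
5 | 40, and φ(5) = 5 − 1 = 4.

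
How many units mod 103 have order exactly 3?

φ(103) = 103 − 1 = 102 = 2 · 3 · 17.
(Z/103Z)^× is cyclic (|G| = 102); a cyclic group of order m has exactly φ(d) elements of each order d | m, and none otherwise.
3 | 102, and φ(3) = 3 − 1 = 2.

2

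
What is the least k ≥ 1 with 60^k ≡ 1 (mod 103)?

By Lagrange's theorem, ord_103(60) divides φ(103) = 103 − 1 = 102 = 2 · 3 · 17.
Divisors of 102: 1, 2, 3, 6, 17, 34, 51, 102.
Compute 60^d (mod 103) for the divisors d until we hit 1:
60^1 ≡ 60
60^2 ≡ 98
60^3 ≡ 9
60^6 ≡ 81
60^17 ≡ 56
60^34 ≡ 46
60^51 ≡ 1
Hence ord(60) = 51.

51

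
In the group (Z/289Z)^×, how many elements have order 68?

32

φ(289) = φ(17^2) = 17·(17−1) = 272 = 2^4 · 17.
In a cyclic group of order 272, there are φ(d) elements of order d for each divisor d of 272, and zero for non-divisors.
68 = 2^2 · 17 divides 272, and φ(68) = 32.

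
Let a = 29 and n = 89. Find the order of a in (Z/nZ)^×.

ord(29) | φ(89) = 89 − 1 = 88 = 2^3 · 11.
Divisors of 88: 1, 2, 4, 8, 11, 22, 44, 88.
Test each divisor d:
29^1 ≡ 29
29^2 ≡ 40
29^4 ≡ 87
29^8 ≡ 4
29^11 ≡ 12
29^22 ≡ 55
29^44 ≡ 88
29^88 ≡ 1
Hence ord(29) = 88.

88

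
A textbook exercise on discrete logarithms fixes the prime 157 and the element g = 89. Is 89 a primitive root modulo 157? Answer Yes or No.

No

φ(157) = 157 − 1 = 156 = 2^2 · 3 · 13.
Test 89^(156/q) mod 157 for each prime factor q of 156:
89^78 ≡ 1 (mod 157)  [q = 2: ≡ 1 ✗]
89^52 ≡ 12 (mod 157)  [q = 3: ≢ 1 ✓]
89^12 ≡ 46 (mod 157)  [q = 13: ≢ 1 ✓]
The check at q = 2 fails, so 89 generates a proper subgroup.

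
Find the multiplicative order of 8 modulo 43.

14

The order of 8 must divide φ(43) = 43 − 1 = 42 = 2 · 3 · 7.
Divisors of 42: 1, 2, 3, 6, 7, 14, 21, 42.
Compute 8^d (mod 43) for the divisors d until we hit 1:
8^1 ≡ 8
8^2 ≡ 21
8^3 ≡ 39
8^6 ≡ 16
8^7 ≡ 42
8^14 ≡ 1
Therefore the multiplicative order of 8 modulo 43 is 14.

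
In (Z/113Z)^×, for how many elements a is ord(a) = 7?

φ(113) = 113 − 1 = 112 = 2^4 · 7.
(Z/113Z)^× is cyclic (|G| = 112); a cyclic group of order m has exactly φ(d) elements of each order d | m, and none otherwise.
7 | 112, and φ(7) = 7 − 1 = 6.

6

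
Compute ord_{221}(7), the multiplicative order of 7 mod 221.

48

Since 7 ∈ (Z/221Z)^×, its order divides φ(221) = φ(13·17) = (13−1)·(17−1) = 12·16 = 192 = 2^6 · 3.
Divisors of 192: 1, 2, 3, 4, 6, 8, 12, 16, 24, 32, 48, 64, 96, 192.
Check 7^d mod 221 for each divisor in increasing order:
7^1 ≡ 7
7^2 ≡ 49
7^3 ≡ 122
7^4 ≡ 191
7^6 ≡ 77
7^8 ≡ 16
7^12 ≡ 183
7^16 ≡ 35
7^24 ≡ 118
7^32 ≡ 120
7^48 ≡ 1
Therefore the multiplicative order of 7 modulo 221 is 48.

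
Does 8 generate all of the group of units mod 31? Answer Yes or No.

φ(31) = 31 − 1 = 30 = 2 · 3 · 5.
8 is a primitive root mod 31 iff 8^(φ(31)/q) ≢ 1 for every prime q | φ(31), i.e. q ∈ {2, 3, 5}.
8^15 ≡ 1 (mod 31)  [q = 2: ≡ 1 ✗]
8^10 ≡ 1 (mod 31)  [q = 3: ≡ 1 ✗]
8^6 ≡ 8 (mod 31)  [q = 5: ≢ 1 ✓]
The check at q = 2 fails, so 8 generates a proper subgroup.

No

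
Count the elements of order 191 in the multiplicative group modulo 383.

190

φ(383) = 383 − 1 = 382 = 2 · 191.
Since (Z/383Z)^× is cyclic of order 382, the number of elements of order d is φ(d) when d | 382 and 0 otherwise.
191 | 382, and φ(191) = 191 − 1 = 190.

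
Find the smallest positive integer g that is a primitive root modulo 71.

7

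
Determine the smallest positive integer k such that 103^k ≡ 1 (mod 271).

ord(103) | φ(271) = 271 − 1 = 270 = 2 · 3^3 · 5.
Divisors of 270: 1, 2, 3, 5, 6, 9, 10, 15, 18, 27, 30, 45, 54, 90, 135, 270.
Check 103^d mod 271 for each divisor in increasing order:
103^1 ≡ 103 (mod 271)
103^2 ≡ 40 (mod 271)
103^3 ≡ 55 (mod 271)
103^5 ≡ 32 (mod 271)
103^6 ≡ 44 (mod 271)
103^9 ≡ 252 (mod 271)
103^10 ≡ 211 (mod 271)
103^15 ≡ 248 (mod 271)
103^18 ≡ 90 (mod 271)
103^27 ≡ 187 (mod 271)
103^30 ≡ 258 (mod 271)
103^45 ≡ 28 (mod 271)
103^54 ≡ 10 (mod 271)
103^90 ≡ 242 (mod 271)
103^135 ≡ 1 (mod 271) ✓
Therefore the multiplicative order of 103 modulo 271 is 135.

135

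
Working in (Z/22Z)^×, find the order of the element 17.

10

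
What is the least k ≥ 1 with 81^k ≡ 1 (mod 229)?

57

Since 81 ∈ (Z/229Z)^×, its order divides φ(229) = 229 − 1 = 228 = 2^2 · 3 · 19.
Divisors of 228: 1, 2, 3, 4, 6, 12, 19, 38, 57, 76, 114, 228.
Evaluate successive powers at the divisors of 228:
81^1 ≡ 81 (mod 229)
81^2 ≡ 149 (mod 229)
81^3 ≡ 161 (mod 229)
81^4 ≡ 217 (mod 229)
81^6 ≡ 44 (mod 229)
81^12 ≡ 104 (mod 229)
81^19 ≡ 134 (mod 229)
81^38 ≡ 94 (mod 229)
81^57 ≡ 1 (mod 229) ✓
So ord_229(81) = 57.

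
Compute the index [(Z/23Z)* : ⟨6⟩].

2

Since 6 ∈ (Z/23Z)^×, its order divides φ(23) = 23 − 1 = 22 = 2 · 11.
Divisors of 22: 1, 2, 11, 22.
Evaluate successive powers at the divisors of 22:
6^1 ≡ 6 (mod 23)
6^2 ≡ 13 (mod 23)
6^11 ≡ 1 (mod 23) ✓
The order of 6 is 11, so the subgroup it generates has 11 elements.
Index = |(Z/23Z)^×| / |⟨6⟩| = 22 / 11 = 2.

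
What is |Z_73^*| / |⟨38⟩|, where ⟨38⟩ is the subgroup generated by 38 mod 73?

2

By Lagrange's theorem, ord_73(38) divides φ(73) = 73 − 1 = 72 = 2^3 · 3^2.
Divisors of 72: 1, 2, 3, 4, 6, 8, 9, 12, 18, 24, 36, 72.
Check 38^d mod 73 for each divisor in increasing order:
38^1 ≡ 38 (mod 73)
38^2 ≡ 57 (mod 73)
38^3 ≡ 49 (mod 73)
38^4 ≡ 37 (mod 73)
38^6 ≡ 65 (mod 73)
38^8 ≡ 55 (mod 73)
38^9 ≡ 46 (mod 73)
38^12 ≡ 64 (mod 73)
38^18 ≡ 72 (mod 73)
38^24 ≡ 8 (mod 73)
38^36 ≡ 1 (mod 73) ✓
Thus |⟨38⟩| = ord(38) = 36.
[(Z/73Z)^× : ⟨38⟩] = 72/36 = 2.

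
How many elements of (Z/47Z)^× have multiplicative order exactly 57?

φ(47) = 47 − 1 = 46 = 2 · 23.
(Z/47Z)^× is cyclic (|G| = 46); a cyclic group of order m has exactly φ(d) elements of each order d | m, and none otherwise.
Since 57 ∤ 46, the count is 0.

0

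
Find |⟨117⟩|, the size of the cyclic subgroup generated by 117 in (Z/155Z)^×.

60

ord(117) | φ(155) = φ(5·31) = (5−1)·(31−1) = 4·30 = 120 = 2^3 · 3 · 5.
Divisors of 120: 1, 2, 3, 4, 5, 6, 8, 10, 12, 15, 20, 24, 30, 40, 60, 120.
Evaluate successive powers at the divisors of 120:
117^1 ≡ 117
117^2 ≡ 49
117^3 ≡ 153
117^4 ≡ 76
117^5 ≡ 57
117^6 ≡ 4
117^8 ≡ 41
117^10 ≡ 149
117^12 ≡ 16
117^15 ≡ 123
117^20 ≡ 36
117^24 ≡ 101
117^30 ≡ 94
117^40 ≡ 56
117^60 ≡ 1
Hence ord(117) = 60.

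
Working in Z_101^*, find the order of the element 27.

100

The order of 27 must divide φ(101) = 101 − 1 = 100 = 2^2 · 5^2.
Divisors of 100: 1, 2, 4, 5, 10, 20, 25, 50, 100.
Evaluate successive powers at the divisors of 100:
27^1 ≡ 27
27^2 ≡ 22
27^4 ≡ 80
27^5 ≡ 39
27^10 ≡ 6
27^20 ≡ 36
27^25 ≡ 91
27^50 ≡ 100
27^100 ≡ 1
Hence ord(27) = 100.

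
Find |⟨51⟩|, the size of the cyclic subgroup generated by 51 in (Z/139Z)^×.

69

By Lagrange's theorem, ord_139(51) divides φ(139) = 139 − 1 = 138 = 2 · 3 · 23.
Divisors of 138: 1, 2, 3, 6, 23, 46, 69, 138.
Compute 51^d (mod 139) for the divisors d until we hit 1:
51^1 ≡ 51 (mod 139)
51^2 ≡ 99 (mod 139)
51^3 ≡ 45 (mod 139)
51^6 ≡ 79 (mod 139)
51^23 ≡ 42 (mod 139)
51^46 ≡ 96 (mod 139)
51^69 ≡ 1 (mod 139) ✓
So ord_139(51) = 69.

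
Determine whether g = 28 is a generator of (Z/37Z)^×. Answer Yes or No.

No

φ(37) = 37 − 1 = 36 = 2^2 · 3^2.
It suffices to check that the order of 28 is not a proper divisor of 36: compute 28^(36/q) for q ∈ {2, 3}.
28^18 ≡ 1 (mod 37)  [q = 2: ≡ 1 ✗]
28^12 ≡ 26 (mod 37)  [q = 3: ≢ 1 ✓]
Since 28^18 ≡ 1, the order of 28 divides 18 < 36, so 28 is not a primitive root.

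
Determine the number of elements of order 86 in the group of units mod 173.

42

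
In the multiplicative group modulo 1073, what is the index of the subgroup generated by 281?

By Lagrange's theorem, ord_1073(281) divides φ(1073) = φ(29·37) = (29−1)·(37−1) = 28·36 = 1008 = 2^4 · 3^2 · 7.
Divisors of 1008: 1, 2, 3, 4, 6, 7, 8, 9, 12, 14, 16, 18, 21, 24, 28, 36, 42, 48, 56, 63, 72, 84, 112, 126, 144, 168, 252, 336, 504, 1008.
Check 281^d mod 1073 for each divisor in increasing order:
281^1 ≡ 281 (mod 1073)
281^2 ≡ 632 (mod 1073)
281^3 ≡ 547 (mod 1073)
281^4 ≡ 268 (mod 1073)
281^6 ≡ 915 (mod 1073)
281^7 ≡ 668 (mod 1073)
281^8 ≡ 1006 (mod 1073)
281^9 ≡ 487 (mod 1073)
281^12 ≡ 285 (mod 1073)
281^14 ≡ 929 (mod 1073)
281^16 ≡ 197 (mod 1073)
281^18 ≡ 36 (mod 1073)
281^21 ≡ 378 (mod 1073)
281^24 ≡ 750 (mod 1073)
281^28 ≡ 349 (mod 1073)
281^36 ≡ 223 (mod 1073)
281^42 ≡ 175 (mod 1073)
281^48 ≡ 248 (mod 1073)
281^56 ≡ 552 (mod 1073)
281^63 ≡ 697 (mod 1073)
281^72 ≡ 371 (mod 1073)
281^84 ≡ 581 (mod 1073)
281^112 ≡ 1045 (mod 1073)
281^126 ≡ 813 (mod 1073)
281^144 ≡ 297 (mod 1073)
281^168 ≡ 639 (mod 1073)
281^252 ≡ 1 (mod 1073) ✓
Thus |⟨281⟩| = ord(281) = 252.
[(Z/1073Z)^× : ⟨281⟩] = 1008/252 = 4.

4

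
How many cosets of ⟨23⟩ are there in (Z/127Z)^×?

1

The order of 23 must divide φ(127) = 127 − 1 = 126 = 2 · 3^2 · 7.
Divisors of 126: 1, 2, 3, 6, 7, 9, 14, 18, 21, 42, 63, 126.
Evaluate successive powers at the divisors of 126:
23^1 ≡ 23 (mod 127)
23^2 ≡ 21 (mod 127)
23^3 ≡ 102 (mod 127)
23^6 ≡ 117 (mod 127)
23^7 ≡ 24 (mod 127)
23^9 ≡ 123 (mod 127)
23^14 ≡ 68 (mod 127)
23^18 ≡ 16 (mod 127)
23^21 ≡ 108 (mod 127)
23^42 ≡ 107 (mod 127)
23^63 ≡ 126 (mod 127)
23^126 ≡ 1 (mod 127) ✓
Thus |⟨23⟩| = ord(23) = 126.
[(Z/127Z)^× : ⟨23⟩] = 126/126 = 1.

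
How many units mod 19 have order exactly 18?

φ(19) = 19 − 1 = 18 = 2 · 3^2.
Since (Z/19Z)^× is cyclic of order 18, the number of elements of order d is φ(d) when d | 18 and 0 otherwise.
18 = 2 · 3^2 divides 18, and φ(18) = 6.

6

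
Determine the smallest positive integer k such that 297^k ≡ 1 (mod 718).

179

The order of 297 must divide φ(718) = φ(2)·φ(359) = 1·358 = 358 = 2 · 179.
Divisors of 358: 1, 2, 179, 358.
Evaluate successive powers at the divisors of 358:
297^1 ≡ 297 (mod 718)
297^2 ≡ 613 (mod 718)
297^179 ≡ 1 (mod 718) ✓
The smallest such exponent is 179, so the order of 297 is 179.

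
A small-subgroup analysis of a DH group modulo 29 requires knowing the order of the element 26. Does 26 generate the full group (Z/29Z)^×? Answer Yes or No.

Yes

φ(29) = 29 − 1 = 28 = 2^2 · 7.
It suffices to check that the order of 26 is not a proper divisor of 28: compute 26^(28/q) for q ∈ {2, 7}.
26^14 ≡ 28 (mod 29)  [q = 2: ≢ 1 ✓]
26^4 ≡ 23 (mod 29)  [q = 7: ≢ 1 ✓]
All checks pass, so 26 has order 28 and is a primitive root modulo 29.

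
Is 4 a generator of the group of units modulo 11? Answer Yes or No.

No

φ(11) = 11 − 1 = 10 = 2 · 5.
4 is a primitive root mod 11 iff 4^(φ(11)/q) ≢ 1 for every prime q | φ(11), i.e. q ∈ {2, 5}.
4^5 ≡ 1 (mod 11)  [q = 2: ≡ 1 ✗]
4^2 ≡ 5 (mod 11)  [q = 5: ≢ 1 ✓]
4^5 ≡ 1 shows ord(4) | 5, strictly less than φ(11); not a primitive root.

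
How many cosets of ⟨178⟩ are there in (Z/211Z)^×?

10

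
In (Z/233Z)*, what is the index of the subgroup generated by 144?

By Lagrange's theorem, ord_233(144) divides φ(233) = 233 − 1 = 232 = 2^3 · 29.
Divisors of 232: 1, 2, 4, 8, 29, 58, 116, 232.
Test each divisor d:
144^1 ≡ 144 (mod 233)
144^2 ≡ 232 (mod 233)
144^4 ≡ 1 (mod 233) ✓
So ord_233(144) = 4, hence |⟨144⟩| = 4.
[(Z/233Z)^× : ⟨144⟩] = 232/4 = 58.

58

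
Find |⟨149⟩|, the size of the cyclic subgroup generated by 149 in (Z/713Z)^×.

By Lagrange's theorem, ord_713(149) divides φ(713) = φ(23·31) = (23−1)·(31−1) = 22·30 = 660 = 2^2 · 3 · 5 · 11.
Divisors of 660: 1, 2, 3, 4, 5, 6, 10, 11, 12, 15, 20, 22, 30, 33, 44, 55, 60, 66, 110, 132, 165, 220, 330, 660.
Check 149^d mod 713 for each divisor in increasing order:
149^1 ≡ 149 (mod 713)
149^2 ≡ 98 (mod 713)
149^3 ≡ 342 (mod 713)
149^4 ≡ 335 (mod 713)
149^5 ≡ 5 (mod 713)
149^6 ≡ 32 (mod 713)
149^10 ≡ 25 (mod 713)
149^11 ≡ 160 (mod 713)
149^12 ≡ 311 (mod 713)
149^15 ≡ 125 (mod 713)
149^20 ≡ 625 (mod 713)
149^22 ≡ 645 (mod 713)
149^30 ≡ 652 (mod 713)
149^33 ≡ 528 (mod 713)
149^44 ≡ 346 (mod 713)
149^55 ≡ 459 (mod 713)
149^60 ≡ 156 (mod 713)
149^66 ≡ 1 (mod 713) ✓
Hence ord(149) = 66.

66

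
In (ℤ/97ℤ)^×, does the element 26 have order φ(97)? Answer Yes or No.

Yes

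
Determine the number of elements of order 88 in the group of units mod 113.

0

φ(113) = 113 − 1 = 112 = 2^4 · 7.
In a cyclic group of order 112, there are φ(d) elements of order d for each divisor d of 112, and zero for non-divisors.
88 does not divide 112, so no element of (Z/113Z)^× has order 88.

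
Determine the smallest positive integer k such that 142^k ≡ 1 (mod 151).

50

By Lagrange's theorem, ord_151(142) divides φ(151) = 151 − 1 = 150 = 2 · 3 · 5^2.
Divisors of 150: 1, 2, 3, 5, 6, 10, 15, 25, 30, 50, 75, 150.
Check 142^d mod 151 for each divisor in increasing order:
142^1 ≡ 142 (mod 151)
142^2 ≡ 81 (mod 151)
142^3 ≡ 26 (mod 151)
142^5 ≡ 143 (mod 151)
142^6 ≡ 72 (mod 151)
142^10 ≡ 64 (mod 151)
142^15 ≡ 92 (mod 151)
142^25 ≡ 150 (mod 151)
142^30 ≡ 8 (mod 151)
142^50 ≡ 1 (mod 151) ✓
The smallest such exponent is 50, so the order of 142 is 50.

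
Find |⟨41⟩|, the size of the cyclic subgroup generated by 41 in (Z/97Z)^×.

96

ord(41) | φ(97) = 97 − 1 = 96 = 2^5 · 3.
Divisors of 96: 1, 2, 3, 4, 6, 8, 12, 16, 24, 32, 48, 96.
Test each divisor d:
41^1 ≡ 41
41^2 ≡ 32
41^3 ≡ 51
41^4 ≡ 54
41^6 ≡ 79
41^8 ≡ 6
41^12 ≡ 33
41^16 ≡ 36
41^24 ≡ 22
41^32 ≡ 35
41^48 ≡ 96
41^96 ≡ 1
Therefore the multiplicative order of 41 modulo 97 is 96.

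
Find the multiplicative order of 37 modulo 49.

21

Since 37 ∈ (Z/49Z)^×, its order divides φ(49) = φ(7^2) = 7·(7−1) = 42 = 2 · 3 · 7.
Divisors of 42: 1, 2, 3, 6, 7, 14, 21, 42.
Evaluate successive powers at the divisors of 42:
37^1 ≡ 37 (mod 49)
37^2 ≡ 46 (mod 49)
37^3 ≡ 36 (mod 49)
37^6 ≡ 22 (mod 49)
37^7 ≡ 30 (mod 49)
37^14 ≡ 18 (mod 49)
37^21 ≡ 1 (mod 49) ✓
Therefore the multiplicative order of 37 modulo 49 is 21.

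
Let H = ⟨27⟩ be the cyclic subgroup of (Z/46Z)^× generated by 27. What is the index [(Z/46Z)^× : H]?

2

Since 27 ∈ (Z/46Z)^×, its order divides φ(46) = φ(2)·φ(23) = 1·22 = 22 = 2 · 11.
Divisors of 22: 1, 2, 11, 22.
Check 27^d mod 46 for each divisor in increasing order:
27^1 ≡ 27
27^2 ≡ 39
27^11 ≡ 1
The order of 27 is 11, so the subgroup it generates has 11 elements.
The index is φ(46) / ord(27) = 22 / 11 = 2.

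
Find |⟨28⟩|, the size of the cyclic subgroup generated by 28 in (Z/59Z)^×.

By Lagrange's theorem, ord_59(28) divides φ(59) = 59 − 1 = 58 = 2 · 29.
Divisors of 58: 1, 2, 29, 58.
Check 28^d mod 59 for each divisor in increasing order:
28^1 ≡ 28 (mod 59)
28^2 ≡ 17 (mod 59)
28^29 ≡ 1 (mod 59) ✓
Therefore the multiplicative order of 28 modulo 59 is 29.

29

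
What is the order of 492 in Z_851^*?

ord(492) | φ(851) = φ(23·37) = (23−1)·(37−1) = 22·36 = 792 = 2^3 · 3^2 · 11.
Divisors of 792: 1, 2, 3, 4, 6, 8, 9, 11, 12, 18, 22, 24, 33, 36, 44, 66, 72, 88, 99, 132, 198, 264, 396, 792.
Evaluate successive powers at the divisors of 792:
492^1 ≡ 492
492^2 ≡ 380
492^3 ≡ 591
492^4 ≡ 581
492^6 ≡ 371
492^8 ≡ 565
492^9 ≡ 554
492^11 ≡ 323
492^12 ≡ 630
492^18 ≡ 556
492^22 ≡ 507
492^24 ≡ 334
492^33 ≡ 369
492^36 ≡ 223
492^44 ≡ 47
492^66 ≡ 1
Therefore the multiplicative order of 492 modulo 851 is 66.

66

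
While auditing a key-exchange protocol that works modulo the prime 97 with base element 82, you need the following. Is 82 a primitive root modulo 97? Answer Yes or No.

Yes

φ(97) = 97 − 1 = 96 = 2^5 · 3.
An element g generates (Z/97Z)^× iff g^(96/q) ≢ 1 (mod 97) for each prime q ∈ {2, 3}.
82^48 ≡ 96 (mod 97)  [q = 2: ≢ 1 ✓]
82^32 ≡ 61 (mod 97)  [q = 3: ≢ 1 ✓]
Every test exponent gives a nontrivial residue, hence 82 generates the full group.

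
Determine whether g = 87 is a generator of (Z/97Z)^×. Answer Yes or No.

Yes

φ(97) = 97 − 1 = 96 = 2^5 · 3.
It suffices to check that the order of 87 is not a proper divisor of 96: compute 87^(96/q) for q ∈ {2, 3}.
87^48 ≡ 96 (mod 97)  [q = 2: ≢ 1 ✓]
87^32 ≡ 61 (mod 97)  [q = 3: ≢ 1 ✓]
Every test exponent gives a nontrivial residue, hence 87 generates the full group.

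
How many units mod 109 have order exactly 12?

φ(109) = 109 − 1 = 108 = 2^2 · 3^3.
(Z/109Z)^× is cyclic (|G| = 108); a cyclic group of order m has exactly φ(d) elements of each order d | m, and none otherwise.
12 = 2^2 · 3 divides 108, and φ(12) = 4.

4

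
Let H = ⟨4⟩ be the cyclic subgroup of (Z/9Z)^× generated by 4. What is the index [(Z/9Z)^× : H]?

2

By Lagrange's theorem, ord_9(4) divides φ(9) = φ(3^2) = 3·(3−1) = 6 = 2 · 3.
Divisors of 6: 1, 2, 3, 6.
Compute 4^d (mod 9) for the divisors d until we hit 1:
4^1 ≡ 4 (mod 9)
4^2 ≡ 7 (mod 9)
4^3 ≡ 1 (mod 9) ✓
Thus |⟨4⟩| = ord(4) = 3.
Index = |(Z/9Z)^×| / |⟨4⟩| = 6 / 3 = 2.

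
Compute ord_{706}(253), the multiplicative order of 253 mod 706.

16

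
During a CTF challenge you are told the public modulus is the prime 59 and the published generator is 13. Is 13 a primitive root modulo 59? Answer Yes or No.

φ(59) = 59 − 1 = 58 = 2 · 29.
It suffices to check that the order of 13 is not a proper divisor of 58: compute 13^(58/q) for q ∈ {2, 29}.
13^29 ≡ 58 (mod 59)  [q = 2: ≢ 1 ✓]
13^2 ≡ 51 (mod 59)  [q = 29: ≢ 1 ✓]
None equal 1, so ord_59(13) = 58: 13 is a primitive root.

Yes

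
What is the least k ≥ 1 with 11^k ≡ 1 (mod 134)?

66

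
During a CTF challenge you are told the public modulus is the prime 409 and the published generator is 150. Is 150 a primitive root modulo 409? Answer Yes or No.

No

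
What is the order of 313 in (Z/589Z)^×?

90

By Lagrange's theorem, ord_589(313) divides φ(589) = φ(19·31) = (19−1)·(31−1) = 18·30 = 540 = 2^2 · 3^3 · 5.
Divisors of 540: 1, 2, 3, 4, 5, 6, 9, 10, 12, 15, 18, 20, 27, 30, 36, 45, 54, 60, 90, 108, 135, 180, 270, 540.
Check 313^d mod 589 for each divisor in increasing order:
313^1 ≡ 313 (mod 589)
313^2 ≡ 195 (mod 589)
313^3 ≡ 368 (mod 589)
313^4 ≡ 329 (mod 589)
313^5 ≡ 491 (mod 589)
313^6 ≡ 543 (mod 589)
313^9 ≡ 153 (mod 589)
313^10 ≡ 180 (mod 589)
313^12 ≡ 349 (mod 589)
313^15 ≡ 30 (mod 589)
313^18 ≡ 438 (mod 589)
313^20 ≡ 5 (mod 589)
313^27 ≡ 457 (mod 589)
313^30 ≡ 311 (mod 589)
313^36 ≡ 419 (mod 589)
313^45 ≡ 495 (mod 589)
313^54 ≡ 343 (mod 589)
313^60 ≡ 125 (mod 589)
313^90 ≡ 1 (mod 589) ✓
Hence ord(313) = 90.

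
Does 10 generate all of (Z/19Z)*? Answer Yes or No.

Yes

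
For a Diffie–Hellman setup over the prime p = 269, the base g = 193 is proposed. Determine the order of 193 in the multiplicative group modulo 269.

268

Since 193 ∈ (Z/269Z)^×, its order divides φ(269) = 269 − 1 = 268 = 2^2 · 67.
Divisors of 268: 1, 2, 4, 67, 134, 268.
Test each divisor d:
193^1 ≡ 193 (mod 269)
193^2 ≡ 127 (mod 269)
193^4 ≡ 258 (mod 269)
193^67 ≡ 82 (mod 269)
193^134 ≡ 268 (mod 269)
193^268 ≡ 1 (mod 269) ✓
Hence ord(193) = 268.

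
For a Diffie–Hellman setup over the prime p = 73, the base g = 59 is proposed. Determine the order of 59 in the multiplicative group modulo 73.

72

The order of 59 must divide φ(73) = 73 − 1 = 72 = 2^3 · 3^2.
Divisors of 72: 1, 2, 3, 4, 6, 8, 9, 12, 18, 24, 36, 72.
Test each divisor d:
59^1 ≡ 59
59^2 ≡ 50
59^3 ≡ 30
59^4 ≡ 18
59^6 ≡ 24
59^8 ≡ 32
59^9 ≡ 63
59^12 ≡ 65
59^18 ≡ 27
59^24 ≡ 64
59^36 ≡ 72
59^72 ≡ 1
The smallest such exponent is 72, so the order of 59 is 72.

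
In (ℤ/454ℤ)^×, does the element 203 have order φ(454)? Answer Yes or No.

φ(454) = φ(2)·φ(227) = 1·226 = 226 = 2 · 113.
It suffices to check that the order of 203 is not a proper divisor of 226: compute 203^(226/q) for q ∈ {2, 113}.
203^113 ≡ 1 (mod 454)  [q = 2: ≡ 1 ✗]
203^2 ≡ 349 (mod 454)  [q = 113: ≢ 1 ✓]
The check at q = 2 fails, so 203 generates a proper subgroup.

No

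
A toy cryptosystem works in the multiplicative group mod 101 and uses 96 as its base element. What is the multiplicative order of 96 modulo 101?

50

By Lagrange's theorem, ord_101(96) divides φ(101) = 101 − 1 = 100 = 2^2 · 5^2.
Divisors of 100: 1, 2, 4, 5, 10, 20, 25, 50, 100.
Evaluate successive powers at the divisors of 100:
96^1 ≡ 96 (mod 101)
96^2 ≡ 25 (mod 101)
96^4 ≡ 19 (mod 101)
96^5 ≡ 6 (mod 101)
96^10 ≡ 36 (mod 101)
96^20 ≡ 84 (mod 101)
96^25 ≡ 100 (mod 101)
96^50 ≡ 1 (mod 101) ✓
The smallest such exponent is 50, so the order of 96 is 50.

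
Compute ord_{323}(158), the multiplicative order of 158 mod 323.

144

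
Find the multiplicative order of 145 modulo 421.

420

ord(145) | φ(421) = 421 − 1 = 420 = 2^2 · 3 · 5 · 7.
Divisors of 420: 1, 2, 3, 4, 5, 6, 7, 10, 12, 14, 15, 20, 21, 28, 30, 35, 42, 60, 70, 84, 105, 140, 210, 420.
Test each divisor d:
145^1 ≡ 145 (mod 421)
145^2 ≡ 396 (mod 421)
145^3 ≡ 164 (mod 421)
145^4 ≡ 204 (mod 421)
145^5 ≡ 110 (mod 421)
145^6 ≡ 373 (mod 421)
145^7 ≡ 197 (mod 421)
145^10 ≡ 312 (mod 421)
145^12 ≡ 199 (mod 421)
145^14 ≡ 77 (mod 421)
145^15 ≡ 219 (mod 421)
145^20 ≡ 93 (mod 421)
145^21 ≡ 13 (mod 421)
145^28 ≡ 35 (mod 421)
145^30 ≡ 388 (mod 421)
145^35 ≡ 159 (mod 421)
145^42 ≡ 169 (mod 421)
145^60 ≡ 247 (mod 421)
145^70 ≡ 21 (mod 421)
145^84 ≡ 354 (mod 421)
145^105 ≡ 392 (mod 421)
145^140 ≡ 20 (mod 421)
145^210 ≡ 420 (mod 421)
145^420 ≡ 1 (mod 421) ✓
Therefore the multiplicative order of 145 modulo 421 is 420.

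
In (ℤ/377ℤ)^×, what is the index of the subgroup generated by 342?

8

The order of 342 must divide φ(377) = φ(13·29) = (13−1)·(29−1) = 12·28 = 336 = 2^4 · 3 · 7.
Divisors of 336: 1, 2, 3, 4, 6, 7, 8, 12, 14, 16, 21, 24, 28, 42, 48, 56, 84, 112, 168, 336.
Test each divisor d:
342^1 ≡ 342
342^2 ≡ 94
342^3 ≡ 103
342^4 ≡ 165
342^6 ≡ 53
342^7 ≡ 30
342^8 ≡ 81
342^12 ≡ 170
342^14 ≡ 146
342^16 ≡ 152
342^21 ≡ 233
342^24 ≡ 248
342^28 ≡ 204
342^42 ≡ 1
Thus |⟨342⟩| = ord(342) = 42.
[(Z/377Z)^× : ⟨342⟩] = 336/42 = 8.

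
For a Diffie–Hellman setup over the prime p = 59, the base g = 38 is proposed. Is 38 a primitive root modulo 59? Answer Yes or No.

Yes

φ(59) = 59 − 1 = 58 = 2 · 29.
Test 38^(58/q) mod 59 for each prime factor q of 58:
38^29 ≡ 58 (mod 59)  [q = 2: ≢ 1 ✓]
38^2 ≡ 28 (mod 59)  [q = 29: ≢ 1 ✓]
None equal 1, so ord_59(38) = 58: 38 is a primitive root.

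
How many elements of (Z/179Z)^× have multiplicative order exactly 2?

1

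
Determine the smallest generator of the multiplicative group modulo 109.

6

φ(109) = 109 − 1 = 108 = 2^2 · 3^3.
Test candidates g = 2, 3, … against the prime factors q ∈ {2, 3} of φ(109): g is a generator iff g^(108/q) ≢ 1 for every such q.
g = 2: 2^54 ≡ 108; 2^36 ≡ 1 — hits 1, so not a primitive root.
g = 3: 3^54 ≡ 1 — hits 1, so not a primitive root.
g = 4: 4^54 ≡ 1 — hits 1, so not a primitive root.
g = 5: 5^54 ≡ 1 — hits 1, so not a primitive root.
g = 6: 6^54 ≡ 108; 6^36 ≡ 63 — none is 1, so 6 is a primitive root.
The smallest primitive root modulo 109 is 6.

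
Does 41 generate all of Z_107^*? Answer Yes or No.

φ(107) = 107 − 1 = 106 = 2 · 53.
It suffices to check that the order of 41 is not a proper divisor of 106: compute 41^(106/q) for q ∈ {2, 53}.
41^53 ≡ 1 (mod 107)  [q = 2: ≡ 1 ✗]
41^2 ≡ 76 (mod 107)  [q = 53: ≢ 1 ✓]
The check at q = 2 fails, so 41 generates a proper subgroup.

No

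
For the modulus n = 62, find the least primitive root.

3

φ(62) = φ(2)·φ(31) = 1·30 = 30 = 2 · 3 · 5.
g is a primitive root iff g^(30/q) ≢ 1 (mod 62) for each prime q ∈ {2, 3, 5}.
g = 2: gcd(2, 62) = 2 > 1, not a unit — skip.
g = 3: 3^15 ≡ 61; 3^10 ≡ 25; 3^6 ≡ 47 — none is 1, so 3 is a primitive root.
Hence the least primitive root of 62 is 3.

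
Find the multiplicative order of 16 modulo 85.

ord(16) | φ(85) = φ(5·17) = (5−1)·(17−1) = 4·16 = 64 = 2^6.
Divisors of 64: 1, 2, 4, 8, 16, 32, 64.
Test each divisor d:
16^1 ≡ 16 (mod 85)
16^2 ≡ 1 (mod 85) ✓
Therefore the multiplicative order of 16 modulo 85 is 2.

2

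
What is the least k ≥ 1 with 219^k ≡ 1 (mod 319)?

Since 219 ∈ (Z/319Z)^×, its order divides φ(319) = φ(11·29) = (11−1)·(29−1) = 10·28 = 280 = 2^3 · 5 · 7.
Divisors of 280: 1, 2, 4, 5, 7, 8, 10, 14, 20, 28, 35, 40, 56, 70, 140, 280.
Compute 219^d (mod 319) for the divisors d until we hit 1:
219^1 ≡ 219 (mod 319)
219^2 ≡ 111 (mod 319)
219^4 ≡ 199 (mod 319)
219^5 ≡ 197 (mod 319)
219^7 ≡ 175 (mod 319)
219^8 ≡ 45 (mod 319)
219^10 ≡ 210 (mod 319)
219^14 ≡ 1 (mod 319) ✓
So ord_319(219) = 14.

14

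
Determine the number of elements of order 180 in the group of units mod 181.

48

φ(181) = 181 − 1 = 180 = 2^2 · 3^2 · 5.
(Z/181Z)^× is cyclic (|G| = 180); a cyclic group of order m has exactly φ(d) elements of each order d | m, and none otherwise.
180 = 2^2 · 3^2 · 5 divides 180, and φ(180) = 48.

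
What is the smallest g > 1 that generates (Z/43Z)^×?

3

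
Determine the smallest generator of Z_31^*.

φ(31) = 31 − 1 = 30 = 2 · 3 · 5.
Test candidates g = 2, 3, … against the prime factors q ∈ {2, 3, 5} of φ(31): g is a generator iff g^(30/q) ≢ 1 for every such q.
g = 2: 2^15 ≡ 1 — hits 1, so not a primitive root.
g = 3: 3^15 ≡ 30; 3^10 ≡ 25; 3^6 ≡ 16 — none is 1, so 3 is a primitive root.
The smallest primitive root modulo 31 is 3.

3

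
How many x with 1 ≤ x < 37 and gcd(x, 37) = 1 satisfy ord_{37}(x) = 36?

12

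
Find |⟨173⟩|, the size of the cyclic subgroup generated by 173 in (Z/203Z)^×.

ord(173) | φ(203) = φ(7·29) = (7−1)·(29−1) = 6·28 = 168 = 2^3 · 3 · 7.
Divisors of 168: 1, 2, 3, 4, 6, 7, 8, 12, 14, 21, 24, 28, 42, 56, 84, 168.
Evaluate successive powers at the divisors of 168:
173^1 ≡ 173 (mod 203)
173^2 ≡ 88 (mod 203)
173^3 ≡ 202 (mod 203)
173^4 ≡ 30 (mod 203)
173^6 ≡ 1 (mod 203) ✓
So ord_203(173) = 6.

6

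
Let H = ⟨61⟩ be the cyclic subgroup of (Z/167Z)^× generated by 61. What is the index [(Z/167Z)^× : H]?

2

By Lagrange's theorem, ord_167(61) divides φ(167) = 167 − 1 = 166 = 2 · 83.
Divisors of 166: 1, 2, 83, 166.
Test each divisor d:
61^1 ≡ 61 (mod 167)
61^2 ≡ 47 (mod 167)
61^83 ≡ 1 (mod 167) ✓
The order of 61 is 83, so the subgroup it generates has 83 elements.
[(Z/167Z)^× : ⟨61⟩] = 166/83 = 2.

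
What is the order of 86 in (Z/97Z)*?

The order of 86 must divide φ(97) = 97 − 1 = 96 = 2^5 · 3.
Divisors of 96: 1, 2, 3, 4, 6, 8, 12, 16, 24, 32, 48, 96.
Test each divisor d:
86^1 ≡ 86 (mod 97)
86^2 ≡ 24 (mod 97)
86^3 ≡ 27 (mod 97)
86^4 ≡ 91 (mod 97)
86^6 ≡ 50 (mod 97)
86^8 ≡ 36 (mod 97)
86^12 ≡ 75 (mod 97)
86^16 ≡ 35 (mod 97)
86^24 ≡ 96 (mod 97)
86^32 ≡ 61 (mod 97)
86^48 ≡ 1 (mod 97) ✓
So ord_97(86) = 48.

48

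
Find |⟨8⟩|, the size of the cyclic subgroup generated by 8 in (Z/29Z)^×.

28

ord(8) | φ(29) = 29 − 1 = 28 = 2^2 · 7.
Divisors of 28: 1, 2, 4, 7, 14, 28.
Check 8^d mod 29 for each divisor in increasing order:
8^1 ≡ 8 (mod 29)
8^2 ≡ 6 (mod 29)
8^4 ≡ 7 (mod 29)
8^7 ≡ 17 (mod 29)
8^14 ≡ 28 (mod 29)
8^28 ≡ 1 (mod 29) ✓
So ord_29(8) = 28.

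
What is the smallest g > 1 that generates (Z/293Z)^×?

φ(293) = 293 − 1 = 292 = 2^2 · 73.
Test candidates g = 2, 3, … against the prime factors q ∈ {2, 73} of φ(293): g is a generator iff g^(292/q) ≢ 1 for every such q.
g = 2: 2^146 ≡ 292; 2^4 ≡ 16 — none is 1, so 2 is a primitive root.
Hence the least primitive root of 293 is 2.

2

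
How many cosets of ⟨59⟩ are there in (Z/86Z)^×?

6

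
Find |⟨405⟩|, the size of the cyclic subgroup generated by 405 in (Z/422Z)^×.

Since 405 ∈ (Z/422Z)^×, its order divides φ(422) = φ(2)·φ(211) = 1·210 = 210 = 2 · 3 · 5 · 7.
Divisors of 210: 1, 2, 3, 5, 6, 7, 10, 14, 15, 21, 30, 35, 42, 70, 105, 210.
Check 405^d mod 422 for each divisor in increasing order:
405^1 ≡ 405
405^2 ≡ 289
405^3 ≡ 151
405^5 ≡ 173
405^6 ≡ 13
405^7 ≡ 201
405^10 ≡ 389
405^14 ≡ 311
405^15 ≡ 199
405^21 ≡ 55
405^30 ≡ 355
405^35 ≡ 225
405^42 ≡ 71
405^70 ≡ 407
405^105 ≡ 1
Hence ord(405) = 105.

105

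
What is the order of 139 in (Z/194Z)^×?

The order of 139 must divide φ(194) = φ(2)·φ(97) = 1·96 = 96 = 2^5 · 3.
Divisors of 96: 1, 2, 3, 4, 6, 8, 12, 16, 24, 32, 48, 96.
Check 139^d mod 194 for each divisor in increasing order:
139^1 ≡ 139 (mod 194)
139^2 ≡ 115 (mod 194)
139^3 ≡ 77 (mod 194)
139^4 ≡ 33 (mod 194)
139^6 ≡ 109 (mod 194)
139^8 ≡ 119 (mod 194)
139^12 ≡ 47 (mod 194)
139^16 ≡ 193 (mod 194)
139^24 ≡ 75 (mod 194)
139^32 ≡ 1 (mod 194) ✓
So ord_194(139) = 32.

32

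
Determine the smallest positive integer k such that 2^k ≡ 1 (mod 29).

28

Since 2 ∈ (Z/29Z)^×, its order divides φ(29) = 29 − 1 = 28 = 2^2 · 7.
Divisors of 28: 1, 2, 4, 7, 14, 28.
Test each divisor d:
2^1 ≡ 2 (mod 29)
2^2 ≡ 4 (mod 29)
2^4 ≡ 16 (mod 29)
2^7 ≡ 12 (mod 29)
2^14 ≡ 28 (mod 29)
2^28 ≡ 1 (mod 29) ✓
Hence ord(2) = 28.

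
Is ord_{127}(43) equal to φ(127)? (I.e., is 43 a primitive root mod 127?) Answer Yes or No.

Yes

φ(127) = 127 − 1 = 126 = 2 · 3^2 · 7.
It suffices to check that the order of 43 is not a proper divisor of 126: compute 43^(126/q) for q ∈ {2, 3, 7}.
43^63 ≡ 126 (mod 127)  [q = 2: ≢ 1 ✓]
43^42 ≡ 19 (mod 127)  [q = 3: ≢ 1 ✓]
43^18 ≡ 4 (mod 127)  [q = 7: ≢ 1 ✓]
None equal 1, so ord_127(43) = 126: 43 is a primitive root.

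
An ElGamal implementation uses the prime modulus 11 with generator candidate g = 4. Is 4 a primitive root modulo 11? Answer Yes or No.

φ(11) = 11 − 1 = 10 = 2 · 5.
Test 4^(10/q) mod 11 for each prime factor q of 10:
4^5 ≡ 1 (mod 11)  [q = 2: ≡ 1 ✗]
4^2 ≡ 5 (mod 11)  [q = 5: ≢ 1 ✓]
4^5 ≡ 1 shows ord(4) | 5, strictly less than φ(11); not a primitive root.

No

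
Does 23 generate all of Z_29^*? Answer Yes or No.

No

φ(29) = 29 − 1 = 28 = 2^2 · 7.
23 is a primitive root mod 29 iff 23^(φ(29)/q) ≢ 1 for every prime q | φ(29), i.e. q ∈ {2, 7}.
23^14 ≡ 1 (mod 29)  [q = 2: ≡ 1 ✗]
23^4 ≡ 20 (mod 29)  [q = 7: ≢ 1 ✓]
23^14 ≡ 1 shows ord(23) | 14, strictly less than φ(29); not a primitive root.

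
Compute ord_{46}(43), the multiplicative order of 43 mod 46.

ord(43) | φ(46) = φ(2)·φ(23) = 1·22 = 22 = 2 · 11.
Divisors of 22: 1, 2, 11, 22.
Compute 43^d (mod 46) for the divisors d until we hit 1:
43^1 ≡ 43 (mod 46)
43^2 ≡ 9 (mod 46)
43^11 ≡ 45 (mod 46)
43^22 ≡ 1 (mod 46) ✓
Therefore the multiplicative order of 43 modulo 46 is 22.

22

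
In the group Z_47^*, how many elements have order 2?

φ(47) = 47 − 1 = 46 = 2 · 23.
(Z/47Z)^× is cyclic (|G| = 46); a cyclic group of order m has exactly φ(d) elements of each order d | m, and none otherwise.
2 | 46, and φ(2) = 2 − 1 = 1.

1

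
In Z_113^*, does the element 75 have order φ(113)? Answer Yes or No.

Yes

φ(113) = 113 − 1 = 112 = 2^4 · 7.
75 is a primitive root mod 113 iff 75^(φ(113)/q) ≢ 1 for every prime q | φ(113), i.e. q ∈ {2, 7}.
75^56 ≡ 112 (mod 113)  [q = 2: ≢ 1 ✓]
75^16 ≡ 30 (mod 113)  [q = 7: ≢ 1 ✓]
All checks pass, so 75 has order 112 and is a primitive root modulo 113.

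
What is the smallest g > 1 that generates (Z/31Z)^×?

φ(31) = 31 − 1 = 30 = 2 · 3 · 5.
g is a primitive root iff g^(30/q) ≢ 1 (mod 31) for each prime q ∈ {2, 3, 5}.
g = 2: 2^15 ≡ 1 — hits 1, so not a primitive root.
g = 3: 3^15 ≡ 30; 3^10 ≡ 25; 3^6 ≡ 16 — none is 1, so 3 is a primitive root.
Hence the least primitive root of 31 is 3.

3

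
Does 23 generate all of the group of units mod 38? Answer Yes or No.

No

φ(38) = φ(2)·φ(19) = 1·18 = 18 = 2 · 3^2.
An element g generates (Z/38Z)^× iff g^(18/q) ≢ 1 (mod 38) for each prime q ∈ {2, 3}.
23^9 ≡ 1 (mod 38)  [q = 2: ≡ 1 ✗]
23^6 ≡ 11 (mod 38)  [q = 3: ≢ 1 ✓]
The check at q = 2 fails, so 23 generates a proper subgroup.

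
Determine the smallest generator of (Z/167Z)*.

5

φ(167) = 167 − 1 = 166 = 2 · 83.
g is a primitive root iff g^(166/q) ≢ 1 (mod 167) for each prime q ∈ {2, 83}.
g = 2: 2^83 ≡ 1 — hits 1, so not a primitive root.
g = 3: 3^83 ≡ 1 — hits 1, so not a primitive root.
g = 4: 4^83 ≡ 1 — hits 1, so not a primitive root.
g = 5: 5^83 ≡ 166; 5^2 ≡ 25 — none is 1, so 5 is a primitive root.
Hence the least primitive root of 167 is 5.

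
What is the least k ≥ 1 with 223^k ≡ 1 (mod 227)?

The order of 223 must divide φ(227) = 227 − 1 = 226 = 2 · 113.
Divisors of 226: 1, 2, 113, 226.
Test each divisor d:
223^1 ≡ 223
223^2 ≡ 16
223^113 ≡ 226
223^226 ≡ 1
So ord_227(223) = 226.

226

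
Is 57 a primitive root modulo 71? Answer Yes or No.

φ(71) = 71 − 1 = 70 = 2 · 5 · 7.
An element g generates (Z/71Z)^× iff g^(70/q) ≢ 1 (mod 71) for each prime q ∈ {2, 5, 7}.
57^35 ≡ 1 (mod 71)  [q = 2: ≡ 1 ✗]
57^14 ≡ 5 (mod 71)  [q = 5: ≢ 1 ✓]
57^10 ≡ 1 (mod 71)  [q = 7: ≡ 1 ✗]
57^35 ≡ 1 shows ord(57) | 35, strictly less than φ(71); not a primitive root.

No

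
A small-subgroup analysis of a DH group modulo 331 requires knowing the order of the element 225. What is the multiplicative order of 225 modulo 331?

55

The order of 225 must divide φ(331) = 331 − 1 = 330 = 2 · 3 · 5 · 11.
Divisors of 330: 1, 2, 3, 5, 6, 10, 11, 15, 22, 30, 33, 55, 66, 110, 165, 330.
Compute 225^d (mod 331) for the divisors d until we hit 1:
225^1 ≡ 225 (mod 331)
225^2 ≡ 313 (mod 331)
225^3 ≡ 253 (mod 331)
225^5 ≡ 80 (mod 331)
225^6 ≡ 126 (mod 331)
225^10 ≡ 111 (mod 331)
225^11 ≡ 150 (mod 331)
225^15 ≡ 274 (mod 331)
225^22 ≡ 323 (mod 331)
225^30 ≡ 270 (mod 331)
225^33 ≡ 124 (mod 331)
225^55 ≡ 1 (mod 331) ✓
Hence ord(225) = 55.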